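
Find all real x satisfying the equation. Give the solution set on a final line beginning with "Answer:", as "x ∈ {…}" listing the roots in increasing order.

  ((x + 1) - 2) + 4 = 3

Step 1. [((x + 1) - 2) + 4 = 3] +4 is outermost — subtract 4 both sides ⇒ sub: (x + 1) - 2 = -1.
Step 2. [(x + 1) - 2 = -1] peel the -2: add 2 from each side ⇒ sub: x + 1 = 1.
Step 3. [x + 1 = 1] 1 comes off first (subtract 1) ⇒ sub: x = 0.

Answer: x ∈ {0}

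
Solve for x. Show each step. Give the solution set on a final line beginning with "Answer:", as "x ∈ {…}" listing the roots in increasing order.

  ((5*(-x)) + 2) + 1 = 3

Step 1. [((5*(-x)) + 2) + 1 = 3] subtract 1: x sits inside (… + 1). So sub: (5*(-x)) + 2 = 2.
Step 2. [(5*(-x)) + 2 = 2] +2 is outermost — subtract 2 both sides. So sub: 5*(-x) = 0.
Step 3. [5*(-x) = 0] 5·(inner) — divide through by 5, so div: -x = 0.
Step 4. [-x = 0] leading − — multiply by −1 ⇒ neg: x = 0.

Answer: x ∈ {0}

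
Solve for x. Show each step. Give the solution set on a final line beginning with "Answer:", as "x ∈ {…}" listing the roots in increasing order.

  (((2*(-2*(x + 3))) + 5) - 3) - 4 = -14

Step 1. [(((2*(-2*(x + 3))) + 5) - 3) - 4 = -14] -4 is outermost — add 4 both sides. So sub: ((2*(-2*(x + 3))) + 5) - 3 = -10.
Step 2. [((2*(-2*(x + 3))) + 5) - 3 = -10] the outer -3 inverts by adding 3. So sub: (2*(-2*(x + 3))) + 5 = -7.
Step 3. [(2*(-2*(x + 3))) + 5 = -7] subtract 5: x sits inside (… + 5), so sub: 2*(-2*(x + 3)) = -12.
Step 4. [2*(-2*(x + 3)) = -12] divide by the outer 2 ⇒ div: -2*(x + 3) = -6.
Step 5. [-2*(x + 3) = -6] -2 out front; divide by -2 ⇒ div: x + 3 = 3.
Step 6. [x + 3 = 3] subtract 3: x sits inside (… + 3), so sub: x = 0.

Answer: x ∈ {0}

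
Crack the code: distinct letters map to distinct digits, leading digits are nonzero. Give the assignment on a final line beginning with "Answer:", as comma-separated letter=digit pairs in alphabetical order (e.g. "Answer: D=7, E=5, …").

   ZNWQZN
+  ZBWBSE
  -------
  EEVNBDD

Step 1. [col 1: N + E ≡ D (mod 10)] several values work for N in column 1 (N + E ≡ D (mod 10), carry-in 0); try N=6. So N=6.
Step 2. [col 1: N + E ≡ D (mod 10)] column 1 (N + E ≡ D (mod 10), carry-in 0) doesn't pin D yet; pick D=7 and continue. So D=7.
Step 3. [col 1: N + E ≡ D (mod 10)] from column 1 (N=6, D=7, carry-in 0, digits 6,7 already taken and all letters distinct): E must equal 1. So E=1.
Step 4. [col 2: Z + S ≡ D (mod 10)] no forcing yet in column 2 (carry-in 0); S=2 is free and consistent — try it. So S=2.
Step 5. [col 2: Z + S ≡ D (mod 10)] column 2 reads Z+S+carry(0)=D with S=2, D=7; with digits 1,2,6,7 already taken and all letters distinct, the only value for Z is 5 ⇒ Z=5.
Step 6. [col 3: Q + B ≡ B (mod 10)] column 3: given nothing yet, carry-in 0, and digits 1,2,5,6,7 already taken and all letters distinct, Q+B≡B (mod 10) forces Q=0, so Q=0.
Step 7. [col 3: Q + B ≡ B (mod 10)] B=8 is one option consistent with column 3 (Q + B ≡ B (mod 10), carry-in 0) — take it. So B=8.
Step 8. [col 4: W + W ≡ N (mod 10)] in column 4 we have W+W≡N with carry-in 0; given N=6 and digits 0,1,2,5,6,7,8 already taken and all letters distinct, that pins W to 3 ⇒ W=3.
Step 9. [col 5: N + B ≡ V (mod 10)] column 5 reads N+B+carry(0)=V with N=6, B=8; with digits 0,1,2,3,5,6,7,8 already taken and all letters distinct, the only value for V is 4. So V=4.

Answer: B=8, D=7, E=1, N=6, Q=0, S=2, V=4, W=3, Z=5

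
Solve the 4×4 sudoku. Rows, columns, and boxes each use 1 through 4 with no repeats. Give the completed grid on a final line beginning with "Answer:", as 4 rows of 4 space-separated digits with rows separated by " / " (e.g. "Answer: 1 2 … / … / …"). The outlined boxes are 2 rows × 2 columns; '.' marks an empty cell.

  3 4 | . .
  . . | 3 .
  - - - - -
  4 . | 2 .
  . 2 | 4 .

Step 1. [r4c1∈{1}] nothing but 1 survives at r4c1, so r4c1=1.
Step 2. [r3c4∈{1,3}] r3c4 is the only open cell in row 3 admitting 1 ⇒ r3c4=1.
Step 3. [r2c4∈{2,4}] row 2 places 4 nowhere but r2c4, so r2c4=4.
Step 4. [r2c1∈{2}] r2c1 is down to just 2. So r2c1=2.
Step 5. [r1c4∈{2}] nothing but 2 survives at r1c4, so r1c4=2.
Step 6. [r4c4∈{3}] r4c4's peers cover all but 3, so r4c4=3.
Step 7. [r1c3∈{1}] r1c3 is down to just 1 ⇒ r1c3=1.
Step 8. [r3c2∈{3}] r3c2 has the single candidate 3. So r3c2=3.
Step 9. [r2c2∈{1}] r2c2 is down to just 1. So r2c2=1.

Answer: 3 4 1 2 / 2 1 3 4 / 4 3 2 1 / 1 2 4 3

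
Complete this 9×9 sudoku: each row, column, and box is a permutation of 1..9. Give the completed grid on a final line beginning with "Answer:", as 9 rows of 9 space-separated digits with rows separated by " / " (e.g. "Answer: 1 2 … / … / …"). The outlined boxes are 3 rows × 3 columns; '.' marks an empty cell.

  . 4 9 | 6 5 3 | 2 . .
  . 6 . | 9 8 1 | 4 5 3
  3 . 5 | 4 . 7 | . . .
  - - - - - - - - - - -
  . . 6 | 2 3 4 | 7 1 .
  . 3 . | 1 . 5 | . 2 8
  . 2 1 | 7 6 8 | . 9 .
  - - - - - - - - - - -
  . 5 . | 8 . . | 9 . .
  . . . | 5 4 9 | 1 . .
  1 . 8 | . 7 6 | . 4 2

Step 1. [r8c2∈{7}] only 7 remains possible at r8c2. So r8c2=7.
Step 2. [r8c9∈{6}] only 6 remains possible at r8c9 ⇒ r8c9=6.
Step 3. [r8c1∈{2}] only 2 remains possible at r8c1, so r8c1=2.
Step 4. [r3c7∈{6,8}] across col 7, 8 lands solely at r3c7. So r3c7=8.
Step 5. [r2c1∈{7}] r2c1 has the single candidate 7 ⇒ r2c1=7.
Step 6. [r4c9∈{5}] r4c9 is down to just 5. So r4c9=5.
Step 7. [r7c9∈{7}] nothing but 7 survives at r7c9. So r7c9=7.
Step 8. [r7c8∈{3}] r7c8 has the single candidate 3. So r7c8=3.
Step 9. [r4c2∈{8,9}] r4c2 is the only open cell in col 2 admitting 8 ⇒ r4c2=8.
Step 10. [r7c3∈{4}] nothing but 4 survives at r7c3 ⇒ r7c3=4.
Step 11. [r5c1∈{4,9}] across row 5, 4 lands solely at r5c1. So r5c1=4.
Step 12. [r7c6∈{2}] nothing but 2 survives at r7c6 ⇒ r7c6=2.
Step 13. [r1c9∈{1}] r1c9's peers cover all but 1, so r1c9=1.
Step 14. [r1c8∈{7}] only 7 remains possible at r1c8, so r1c8=7.
Step 15. [r6c1∈{5}] only 5 remains possible at r6c1 ⇒ r6c1=5.
Step 16. [r9c2∈{9}] nothing but 9 survives at r9c2. So r9c2=9.
Step 17. [r3c5∈{2}] only 2 remains possible at r3c5. So r3c5=2.
Step 18. [r2c3∈{2}] r2c3's peers cover all but 2, so r2c3=2.
Step 19. [r6c9∈{4}] nothing but 4 survives at r6c9 ⇒ r6c9=4.
Step 20. [r1c1∈{8}] r1c1 has the single candidate 8 ⇒ r1c1=8.
Step 21. [r9c7∈{5}] r9c7 has the single candidate 5, so r9c7=5.
Step 22. [r7c1∈{6}] nothing but 6 survives at r7c1, so r7c1=6.
Step 23. [r3c8∈{6}] r3c8 is down to just 6. So r3c8=6.
Step 24. [r5c5∈{9}] r5c5 is down to just 9, so r5c5=9.
Step 25. [r3c2∈{1}] r3c2's peers cover all but 1. So r3c2=1.
Step 26. [r7c5∈{1}] r7c5 is down to just 1. So r7c5=1.
Step 27. [r5c3∈{7}] r5c3 is down to just 7 ⇒ r5c3=7.
Step 28. [r4c1∈{9}] r4c1's peers cover all but 9 ⇒ r4c1=9.
Step 29. [r3c9∈{9}] r3c9 has the single candidate 9, so r3c9=9.
Step 30. [r9c4∈{3}] r9c4 has the single candidate 3, so r9c4=3.
Step 31. [r6c7∈{3}] r6c7 is down to just 3. So r6c7=3.
Step 32. [r8c8∈{8}] r8c8 has the single candidate 8. So r8c8=8.
Step 33. [r5c7∈{6}] r5c7 has the single candidate 6, so r5c7=6.
Step 34. [r8c3∈{3}] only 3 remains possible at r8c3 ⇒ r8c3=3.

Answer: 8 4 9 6 5 3 2 7 1 / 7 6 2 9 8 1 4 5 3 / 3 1 5 4 2 7 8 6 9 / 9 8 6 2 3 4 7 1 5 / 4 3 7 1 9 5 6 2 8 / 5 2 1 7 6 8 3 9 4 / 6 5 4 8 1 2 9 3 7 / 2 7 3 5 4 9 1 8 6 / 1 9 8 3 7 6 5 4 2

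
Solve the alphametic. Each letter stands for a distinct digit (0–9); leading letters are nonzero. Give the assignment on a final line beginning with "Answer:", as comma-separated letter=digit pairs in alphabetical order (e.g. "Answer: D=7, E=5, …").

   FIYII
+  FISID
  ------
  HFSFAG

Step 1. [H] H is the leading digit of a 6-digit sum of two 5-digit numbers; the final carry is exactly 1 ⇒ H=1.
Step 2. [col 1: I + D ≡ G (mod 10)] D=5 is one option consistent with column 1 (I + D ≡ G (mod 10), carry-in 0) — take it. So D=5.
Step 3. [col 1: I + D ≡ G (mod 10)] column 1 (I + D ≡ G (mod 10), carry-in 0) doesn't pin G yet; pick G=3 and continue. So G=3.
Step 4. [col 1: I + D ≡ G (mod 10)] in column 1 we have I+D≡G with carry-in 0; given D=5, G=3 and digits 1,3,5 already taken and all letters distinct, that pins I to 8. So I=8.
Step 5. [col 2: I + I ≡ A (mod 10)] column 2: given I=8, carry-in 1, and digits 1,3,5,8 already taken and all letters distinct, I+I≡A (mod 10) forces A=7, so A=7.
Step 6. [col 3: Y + S ≡ F (mod 10)] from column 3 (nothing yet, carry-in 1, digits 1,3,5,7,8 already taken and all letters distinct): F must equal 9. So F=9.
Step 7. [col 3: Y + S ≡ F (mod 10)] column 3 (Y + S ≡ F (mod 10), carry-in 1) doesn't pin Y yet; pick Y=2 and continue. So Y=2.
Step 8. [col 3: Y + S ≡ F (mod 10)] column 3: given Y=2, F=9, carry-in 1, and digits 1,2,3,5,7,8,9 already taken and all letters distinct, Y+S≡F (mod 10) forces S=6. So S=6.

Answer: A=7, D=5, F=9, G=3, H=1, I=8, S=6, Y=2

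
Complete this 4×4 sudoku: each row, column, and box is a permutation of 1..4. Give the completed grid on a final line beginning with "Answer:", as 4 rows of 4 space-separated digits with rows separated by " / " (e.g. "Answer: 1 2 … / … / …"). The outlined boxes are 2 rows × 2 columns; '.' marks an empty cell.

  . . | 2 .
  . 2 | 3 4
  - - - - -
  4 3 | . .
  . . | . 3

Step 1. [r2c1∈{1}] r2c1's peers cover all but 1 ⇒ r2c1=1.
Step 2. [r3c3∈{1}] nothing but 1 survives at r3c3, so r3c3=1.
Step 3. [r4c3∈{4}] r4c3 has the single candidate 4 ⇒ r4c3=4.
Step 4. [r1c4∈{1}] r1c4 is down to just 1 ⇒ r1c4=1.
Step 5. [r4c2∈{1}] only 1 remains possible at r4c2 ⇒ r4c2=1.
Step 6. [r3c4∈{2}] nothing but 2 survives at r3c4 ⇒ r3c4=2.
Step 7. [r4c1∈{2}] only 2 remains possible at r4c1, so r4c1=2.
Step 8. [r1c1∈{3}] nothing but 3 survives at r1c1. So r1c1=3.
Step 9. [r1c2∈{4}] nothing but 4 survives at r1c2 ⇒ r1c2=4.

Answer: 3 4 2 1 / 1 2 3 4 / 4 3 1 2 / 2 1 4 3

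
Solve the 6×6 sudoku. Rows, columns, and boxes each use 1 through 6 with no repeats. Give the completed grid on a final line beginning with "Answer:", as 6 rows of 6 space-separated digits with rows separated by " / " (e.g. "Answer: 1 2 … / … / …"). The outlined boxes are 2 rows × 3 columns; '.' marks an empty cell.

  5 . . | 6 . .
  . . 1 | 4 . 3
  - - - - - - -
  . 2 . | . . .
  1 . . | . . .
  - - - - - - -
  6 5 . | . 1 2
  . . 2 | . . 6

Step 1. [r6c5∈{3,4,5}] in box 6, 4 fits only at r6c5 ⇒ r6c5=4.
Step 2. [r3c1∈{3,4}] col 1 places 4 nowhere but r3c1. So r3c1=4.
Step 3. [r5c4∈{3}] nothing but 3 survives at r5c4 ⇒ r5c4=3.
Step 4. [r2c5∈{2,5}] in row 2, 5 fits only at r2c5 ⇒ r2c5=5.
Step 5. [r4c4∈{2,5}] in col 4, 2 fits only at r4c4 ⇒ r4c4=2.
Step 6. [r3c4∈{1,5}] in col 4, 1 fits only at r3c4. So r3c4=1.
Step 7. [r3c6∈{5}] nothing but 5 survives at r3c6, so r3c6=5.
Step 8. [r4c3∈{3,5,6}] row 4 places 5 nowhere but r4c3, so r4c3=5.
Step 9. [r3c3∈{3,6}] in col 3, 6 fits only at r3c3 ⇒ r3c3=6.
Step 10. [r4c2∈{3}] only 3 remains possible at r4c2. So r4c2=3.
Step 11. [r5c3∈{4}] r5c3 is down to just 4, so r5c3=4.
Step 12. [r1c6∈{1}] r1c6 is down to just 1. So r1c6=1.
Step 13. [r1c5∈{2}] r1c5 has the single candidate 2. So r1c5=2.
Step 14. [r1c2∈{4}] only 4 remains possible at r1c2 ⇒ r1c2=4.
Step 15. [r6c4∈{5}] only 5 remains possible at r6c4, so r6c4=5.
Step 16. [r3c5∈{3}] only 3 remains possible at r3c5 ⇒ r3c5=3.
Step 17. [r4c6∈{4}] r4c6's peers cover all but 4. So r4c6=4.
Step 18. [r1c3∈{3}] nothing but 3 survives at r1c3, so r1c3=3.
Step 19. [r2c1∈{2}] nothing but 2 survives at r2c1. So r2c1=2.
Step 20. [r6c1∈{3}] r6c1's peers cover all but 3 ⇒ r6c1=3.
Step 21. [r4c5∈{6}] only 6 remains possible at r4c5, so r4c5=6.
Step 22. [r6c2∈{1}] r6c2 has the single candidate 1 ⇒ r6c2=1.
Step 23. [r2c2∈{6}] r2c2 is down to just 6 ⇒ r2c2=6.

Answer: 5 4 3 6 2 1 / 2 6 1 4 5 3 / 4 2 6 1 3 5 / 1 3 5 2 6 4 / 6 5 4 3 1 2 / 3 1 2 5 4 6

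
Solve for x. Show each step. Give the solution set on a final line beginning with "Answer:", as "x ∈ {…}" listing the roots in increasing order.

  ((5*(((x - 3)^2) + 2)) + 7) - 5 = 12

Step 1. [((5*(((x - 3)^2) + 2)) + 7) - 5 = 12] add 5: x sits inside (… - 5), so sub: (5*(((x - 3)^2) + 2)) + 7 = 17.
Step 2. [(5*(((x - 3)^2) + 2)) + 7 = 17] peel the +7: subtract 7 from each side. So sub: 5*(((x - 3)^2) + 2) = 10.
Step 3. [5*(((x - 3)^2) + 2) = 10] 5 out front; divide by 5. So div: ((x - 3)^2) + 2 = 2.
Step 4. [((x - 3)^2) + 2 = 2] 2 comes off first (subtract 2), so sub: (x - 3)^2 = 0.
Step 5. [(x - 3)^2 = 0] LHS squared, RHS 0 ≥ 0: apply √ (±), so sqrt: x - 3 = 0.
Step 6. [x - 3 = 0] -3 is outermost — add 3 both sides. So sub: x = 3.

Answer: x ∈ {3}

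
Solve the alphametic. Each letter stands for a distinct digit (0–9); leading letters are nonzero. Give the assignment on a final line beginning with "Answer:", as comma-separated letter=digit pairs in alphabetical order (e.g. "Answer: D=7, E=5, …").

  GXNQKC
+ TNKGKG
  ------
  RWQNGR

Step 1. [col 1: C + G ≡ R (mod 10)] no forcing yet in column 1 (carry-in 0); G=2 is free and consistent — try it. So G=2.
Step 2. [col 1: C + G ≡ R (mod 10)] several values work for R in column 1 (C + G ≡ R (mod 10), carry-in 0); try R=7. So R=7.
Step 3. [col 1: C + G ≡ R (mod 10)] column 1: given G=2, R=7, carry-in 0, and digits 2,7 already taken and all letters distinct, C+G≡R (mod 10) forces C=5. So C=5.
Step 4. [col 2: K + K ≡ G (mod 10)] several values work for K in column 2 (K + K ≡ G (mod 10), carry-in 0); try K=6 ⇒ K=6.
Step 5. [col 3: Q + G ≡ N (mod 10)] no forcing yet in column 3 (carry-in 1); Q=8 is free and consistent — try it ⇒ Q=8.
Step 6. [col 3: Q + G ≡ N (mod 10)] from column 3 (Q=8, G=2, carry-in 1, digits 2,5,6,7,8 already taken and all letters distinct): N must equal 1. So N=1.
Step 7. [col 5: X + N ≡ W (mod 10)] no forcing yet in column 5 (carry-in 0); W=0 is free and consistent — try it ⇒ W=0.
Step 8. [col 5: X + N ≡ W (mod 10)] column 5 reads X+N+carry(0)=W with N=1, W=0; with digits 0,1,2,5,6,7,8 already taken and all letters distinct, the only value for X is 9, so X=9.
Step 9. [col 6: G + T ≡ R (mod 10)] in column 6 we have G+T≡R with carry-in 1; given G=2, R=7 and digits 0,1,2,5,6,7,8,9 already taken and all letters distinct, that pins T to 4, so T=4.

Answer: C=5, G=2, K=6, N=1, Q=8, R=7, T=4, W=0, X=9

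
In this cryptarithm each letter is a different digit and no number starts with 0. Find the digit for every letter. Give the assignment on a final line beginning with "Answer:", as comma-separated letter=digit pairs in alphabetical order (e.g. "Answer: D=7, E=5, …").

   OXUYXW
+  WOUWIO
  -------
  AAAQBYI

Step 1. [col 1: W + O ≡ I (mod 10)] several values work for I in column 1 (W + O ≡ I (mod 10), carry-in 0); try I=0 ⇒ I=0.
Step 2. [col 1: W + O ≡ I (mod 10)] several values work for W in column 1 (W + O ≡ I (mod 10), carry-in 0); try W=7, so W=7.
Step 3. [col 1: W + O ≡ I (mod 10)] column 1: given W=7, I=0, carry-in 0, and digits 0,7 already taken and all letters distinct, W+O≡I (mod 10) forces O=3 ⇒ O=3.
Step 4. [col 2: X + I ≡ Y (mod 10)] no forcing yet in column 2 (carry-in 1); Y=9 is free and consistent — try it. So Y=9.
Step 5. [col 2: X + I ≡ Y (mod 10)] column 2: given I=0, Y=9, carry-in 1, and digits 0,3,7,9 already taken and all letters distinct, X+I≡Y (mod 10) forces X=8 ⇒ X=8.
Step 6. [col 3: Y + W ≡ B (mod 10)] from column 3 (Y=9, W=7, carry-in 0, digits 0,3,7,8,9 already taken and all letters distinct): B must equal 6. So B=6.
Step 7. [A] A is the leading digit of a 7-digit sum of two 6-digit numbers; the final carry is exactly 1 ⇒ A=1.
Step 8. [col 4: U + U ≡ Q (mod 10)] from column 4 (nothing yet, carry-in 1, digits 0,1,3,6,7,8,9 already taken and all letters distinct): Q must equal 5 ⇒ Q=5.
Step 9. [col 4: U + U ≡ Q (mod 10)] column 4 reads U+U+carry(1)=Q with Q=5; with digits 0,1,3,5,6,7,8,9 already taken and all letters distinct, the only value for U is 2 ⇒ U=2.

Answer: A=1, B=6, I=0, O=3, Q=5, U=2, W=7, X=8, Y=9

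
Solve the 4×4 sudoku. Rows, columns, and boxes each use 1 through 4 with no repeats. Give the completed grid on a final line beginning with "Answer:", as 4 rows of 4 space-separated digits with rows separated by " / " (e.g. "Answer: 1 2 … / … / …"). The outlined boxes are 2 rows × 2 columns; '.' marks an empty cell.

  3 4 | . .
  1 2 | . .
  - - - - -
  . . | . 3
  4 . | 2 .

Step 1. [r4c4∈{1}] r4c4 has the single candidate 1. So r4c4=1.
Step 2. [r3c3∈{4}] only 4 remains possible at r3c3 ⇒ r3c3=4.
Step 3. [r2c4∈{4}] only 4 remains possible at r2c4 ⇒ r2c4=4.
Step 4. [r1c4∈{2}] r1c4 is down to just 2, so r1c4=2.
Step 5. [r2c3∈{3}] nothing but 3 survives at r2c3. So r2c3=3.
Step 6. [r3c1∈{2}] only 2 remains possible at r3c1, so r3c1=2.
Step 7. [r1c3∈{1}] r1c3 has the single candidate 1, so r1c3=1.
Step 8. [r3c2∈{1}] only 1 remains possible at r3c2 ⇒ r3c2=1.
Step 9. [r4c2∈{3}] r4c2 is down to just 3. So r4c2=3.

Answer: 3 4 1 2 / 1 2 3 4 / 2 1 4 3 / 4 3 2 1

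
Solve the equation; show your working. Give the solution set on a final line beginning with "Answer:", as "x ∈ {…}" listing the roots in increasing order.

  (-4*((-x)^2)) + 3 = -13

Step 1. [(-4*((-x)^2)) + 3 = -13] subtract 3: x sits inside (… + 3), so sub: -4*((-x)^2) = -16.
Step 2. [-4*((-x)^2) = -16] LHS = -4·(…); ÷-4 both sides, so div: (-x)^2 = 4.
Step 3. [(-x)^2 = 4] √ both sides: 4 ≥ 0 gives two branches ⇒ sqrt: -x = 2 or -2.
Step 4. [-x = 2 or -2] LHS negated; negate both sides ⇒ neg: x = -2 or 2.

Answer: x ∈ {-2, 2}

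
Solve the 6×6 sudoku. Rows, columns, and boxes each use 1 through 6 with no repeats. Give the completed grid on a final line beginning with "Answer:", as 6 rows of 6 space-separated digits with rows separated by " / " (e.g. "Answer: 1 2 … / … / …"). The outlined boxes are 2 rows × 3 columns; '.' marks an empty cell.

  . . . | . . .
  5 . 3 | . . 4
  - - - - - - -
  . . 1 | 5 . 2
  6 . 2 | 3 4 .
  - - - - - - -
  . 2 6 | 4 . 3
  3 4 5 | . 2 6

Step 1. [r1c1∈{1,2,4}] across col 1, 2 lands solely at r1c1 ⇒ r1c1=2.
Step 2. [r6c4∈{1}] r6c4 is down to just 1. So r6c4=1.
Step 3. [r1c4∈{6}] r1c4 has the single candidate 6 ⇒ r1c4=6.
Step 4. [r2c5∈{1}] nothing but 1 survives at r2c5. So r2c5=1.
Step 5. [r1c5∈{3,5}] across row 1, 3 lands solely at r1c5 ⇒ r1c5=3.
Step 6. [r3c5∈{6}] r3c5's peers cover all but 6. So r3c5=6.
Step 7. [r1c6∈{5}] only 5 remains possible at r1c6. So r1c6=5.
Step 8. [r3c1∈{4}] r3c1 has the single candidate 4. So r3c1=4.
Step 9. [r1c3∈{4}] r1c3 has the single candidate 4. So r1c3=4.
Step 10. [r4c2∈{5}] r4c2 has the single candidate 5, so r4c2=5.
Step 11. [r3c2∈{3}] r3c2's peers cover all but 3. So r3c2=3.
Step 12. [r4c6∈{1}] nothing but 1 survives at r4c6 ⇒ r4c6=1.
Step 13. [r5c1∈{1}] nothing but 1 survives at r5c1 ⇒ r5c1=1.
Step 14. [r5c5∈{5}] nothing but 5 survives at r5c5, so r5c5=5.
Step 15. [r2c4∈{2}] r2c4 has the single candidate 2, so r2c4=2.
Step 16. [r2c2∈{6}] r2c2 has the single candidate 6 ⇒ r2c2=6.
Step 17. [r1c2∈{1}] only 1 remains possible at r1c2, so r1c2=1.

Answer: 2 1 4 6 3 5 / 5 6 3 2 1 4 / 4 3 1 5 6 2 / 6 5 2 3 4 1 / 1 2 6 4 5 3 / 3 4 5 1 2 6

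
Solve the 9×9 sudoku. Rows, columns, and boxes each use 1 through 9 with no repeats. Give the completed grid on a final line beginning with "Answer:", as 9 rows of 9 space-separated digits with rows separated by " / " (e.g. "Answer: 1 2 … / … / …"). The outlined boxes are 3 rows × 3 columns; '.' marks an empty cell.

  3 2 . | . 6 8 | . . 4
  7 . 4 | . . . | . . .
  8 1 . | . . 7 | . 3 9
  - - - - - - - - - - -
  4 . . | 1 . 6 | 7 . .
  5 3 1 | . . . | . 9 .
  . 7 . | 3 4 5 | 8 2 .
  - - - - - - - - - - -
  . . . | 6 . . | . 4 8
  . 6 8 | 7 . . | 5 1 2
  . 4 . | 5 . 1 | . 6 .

Step 1. [r8c1∈{9}] r8c1's peers cover all but 9, so r8c1=9.
Step 2. [r4c5∈{2,8,9}] in box 5, 9 fits only at r4c5 ⇒ r4c5=9.
Step 3. [r8c5∈{3}] r8c5 has the single candidate 3, so r8c5=3.
Step 4. [r7c5∈{2}] r7c5's peers cover all but 2 ⇒ r7c5=2.
Step 5. [r2c2∈{5,9}] col 2 places 9 nowhere but r2c2, so r2c2=9.
Step 6. [r2c4∈{2}] nothing but 2 survives at r2c4 ⇒ r2c4=2.
Step 7. [r1c3∈{5}] nothing but 5 survives at r1c3, so r1c3=5.
Step 8. [r5c9∈{6}] r5c9 is down to just 6. So r5c9=6.
Step 9. [r2c5∈{1,5}] across col 5, 1 lands solely at r2c5 ⇒ r2c5=1.
Step 10. [r2c9∈{5}] r2c9 is down to just 5 ⇒ r2c9=5.
Step 11. [r9c7∈{3,9}] in row 9, 9 fits only at r9c7 ⇒ r9c7=9.
Step 12. [r3c3∈{6}] nothing but 6 survives at r3c3, so r3c3=6.
Step 13. [r7c3∈{3,7}] 7 has one home in row 7: r7c3 ⇒ r7c3=7.
Step 14. [r9c3∈{2,3}] in col 3, 3 fits only at r9c3. So r9c3=3.
Step 15. [r9c5∈{8}] r9c5 is down to just 8, so r9c5=8.
Step 16. [r4c3∈{2}] r4c3 is down to just 2. So r4c3=2.
Step 17. [r2c6∈{3}] nothing but 3 survives at r2c6, so r2c6=3.
Step 18. [r5c4∈{8}] r5c4's peers cover all but 8, so r5c4=8.
Step 19. [r1c4∈{9}] r1c4 is down to just 9. So r1c4=9.
Step 20. [r7c1∈{1}] r7c1 has the single candidate 1 ⇒ r7c1=1.
Step 21. [r2c7∈{6}] nothing but 6 survives at r2c7. So r2c7=6.
Step 22. [r3c4∈{4}] r3c4 has the single candidate 4. So r3c4=4.
Step 23. [r1c7∈{1}] nothing but 1 survives at r1c7, so r1c7=1.
Step 24. [r6c9∈{1}] nothing but 1 survives at r6c9, so r6c9=1.
Step 25. [r4c9∈{3}] only 3 remains possible at r4c9 ⇒ r4c9=3.
Step 26. [r4c8∈{5}] only 5 remains possible at r4c8, so r4c8=5.
Step 27. [r8c6∈{4}] r8c6 has the single candidate 4. So r8c6=4.
Step 28. [r5c6∈{2}] only 2 remains possible at r5c6, so r5c6=2.
Step 29. [r7c7∈{3}] r7c7's peers cover all but 3. So r7c7=3.
Step 30. [r6c1∈{6}] only 6 remains possible at r6c1. So r6c1=6.
Step 31. [r9c1∈{2}] nothing but 2 survives at r9c1, so r9c1=2.
Step 32. [r5c5∈{7}] only 7 remains possible at r5c5, so r5c5=7.
Step 33. [r5c7∈{4}] nothing but 4 survives at r5c7 ⇒ r5c7=4.
Step 34. [r1c8∈{7}] r1c8 is down to just 7. So r1c8=7.
Step 35. [r2c8∈{8}] only 8 remains possible at r2c8 ⇒ r2c8=8.
Step 36. [r9c9∈{7}] nothing but 7 survives at r9c9. So r9c9=7.
Step 37. [r7c2∈{5}] nothing but 5 survives at r7c2, so r7c2=5.
Step 38. [r6c3∈{9}] r6c3's peers cover all but 9. So r6c3=9.
Step 39. [r7c6∈{9}] r7c6's peers cover all but 9 ⇒ r7c6=9.
Step 40. [r3c5∈{5}] r3c5's peers cover all but 5. So r3c5=5.
Step 41. [r3c7∈{2}] r3c7 has the single candidate 2. So r3c7=2.
Step 42. [r4c2∈{8}] r4c2 is down to just 8 ⇒ r4c2=8.

Answer: 3 2 5 9 6 8 1 7 4 / 7 9 4 2 1 3 6 8 5 / 8 1 6 4 5 7 2 3 9 / 4 8 2 1 9 6 7 5 3 / 5 3 1 8 7 2 4 9 6 / 6 7 9 3 4 5 8 2 1 / 1 5 7 6 2 9 3 4 8 / 9 6 8 7 3 4 5 1 2 / 2 4 3 5 8 1 9 6 7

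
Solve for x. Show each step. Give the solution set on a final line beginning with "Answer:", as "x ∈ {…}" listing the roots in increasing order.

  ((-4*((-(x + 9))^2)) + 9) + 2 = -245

Step 1. [((-4*((-(x + 9))^2)) + 9) + 2 = -245] 2 comes off first (subtract 2), so sub: (-4*((-(x + 9))^2)) + 9 = -247.
Step 2. [(-4*((-(x + 9))^2)) + 9 = -247] the outer +9 inverts by subtracting 9 ⇒ sub: -4*((-(x + 9))^2) = -256.
Step 3. [-4*((-(x + 9))^2) = -256] -4 out front; divide by -4. So div: (-(x + 9))^2 = 64.
Step 4. [(-(x + 9))^2 = 64] √ both sides: 64 ≥ 0 gives two branches. So sqrt: -(x + 9) = 8 or -8.
Step 5. [-(x + 9) = 8 or -8] leading − — multiply by −1. So neg: x + 9 = -8 or 8.
Step 6. [x + 9 = -8 or 8] peel the +9: subtract 9 from each side, so sub: x = -17 or -1.

Answer: x ∈ {-17, -1}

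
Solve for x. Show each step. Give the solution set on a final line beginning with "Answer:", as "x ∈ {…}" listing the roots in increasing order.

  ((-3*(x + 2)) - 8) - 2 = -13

Step 1. [((-3*(x + 2)) - 8) - 2 = -13] 2 comes off first (add 2), so sub: (-3*(x + 2)) - 8 = -11.
Step 2. [(-3*(x + 2)) - 8 = -11] -8 is outermost — add 8 both sides. So sub: -3*(x + 2) = -3.
Step 3. [-3*(x + 2) = -3] -3·(inner) — divide through by -3, so div: x + 2 = 1.
Step 4. [x + 2 = 1] +2 is outermost — subtract 2 both sides. So sub: x = -1.

Answer: x ∈ {-1}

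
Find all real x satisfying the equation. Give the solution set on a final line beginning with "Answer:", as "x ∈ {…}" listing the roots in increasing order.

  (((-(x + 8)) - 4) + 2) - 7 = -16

Step 1. [(((-(x + 8)) - 4) + 2) - 7 = -16] 7 comes off first (add 7) ⇒ sub: ((-(x + 8)) - 4) + 2 = -9.
Step 2. [((-(x + 8)) - 4) + 2 = -9] subtract 2: x sits inside (… + 2), so sub: (-(x + 8)) - 4 = -11.
Step 3. [(-(x + 8)) - 4 = -11] the outer -4 inverts by adding 4 ⇒ sub: -(x + 8) = -7.
Step 4. [-(x + 8) = -7] leading − — multiply by −1 ⇒ neg: x + 8 = 7.
Step 5. [x + 8 = 7] subtract 8: x sits inside (… + 8) ⇒ sub: x = -1.

Answer: x ∈ {-1}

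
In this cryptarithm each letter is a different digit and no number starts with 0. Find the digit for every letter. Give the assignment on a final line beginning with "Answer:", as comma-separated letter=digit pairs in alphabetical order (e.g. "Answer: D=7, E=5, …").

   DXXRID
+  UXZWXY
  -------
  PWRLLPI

Step 1. [P] the sum has 7 digits but both addends have 6; that extra leading digit P is the final carry, namely 1 ⇒ P=1.
Step 2. [col 1: D + Y ≡ I (mod 10)] column 1 (D + Y ≡ I (mod 10), carry-in 0) doesn't pin Y yet; pick Y=3 and continue ⇒ Y=3.
Step 3. [col 1: D + Y ≡ I (mod 10)] no forcing yet in column 1 (carry-in 0); D=6 is free and consistent — try it. So D=6.
Step 4. [col 1: D + Y ≡ I (mod 10)] column 1 reads D+Y+carry(0)=I with D=6, Y=3; with digits 1,3,6 already taken and all letters distinct, the only value for I is 9. So I=9.
Step 5. [col 2: I + X ≡ P (mod 10)] column 2: given I=9, P=1, carry-in 0, and digits 1,3,6,9 already taken and all letters distinct, I+X≡P (mod 10) forces X=2. So X=2.
Step 6. [col 3: R + W ≡ L (mod 10)] column 3 (R + W ≡ L (mod 10), carry-in 1) doesn't pin R yet; pick R=5 and continue. So R=5.
Step 7. [col 3: R + W ≡ L (mod 10)] several values work for L in column 3 (R + W ≡ L (mod 10), carry-in 1); try L=0, so L=0.
Step 8. [col 3: R + W ≡ L (mod 10)] column 3: given R=5, L=0, carry-in 1, and digits 0,1,2,3,5,6,9 already taken and all letters distinct, R+W≡L (mod 10) forces W=4, so W=4.
Step 9. [col 4: X + Z ≡ L (mod 10)] column 4 reads X+Z+carry(1)=L with X=2, L=0; with digits 0,1,2,3,4,5,6,9 already taken and all letters distinct, the only value for Z is 7. So Z=7.
Step 10. [col 6: D + U ≡ W (mod 10)] from column 6 (D=6, W=4, carry-in 0, digits 0,1,2,3,4,5,6,7,9 already taken and all letters distinct): U must equal 8. So U=8.

Answer: D=6, I=9, L=0, P=1, R=5, U=8, W=4, X=2, Y=3, Z=7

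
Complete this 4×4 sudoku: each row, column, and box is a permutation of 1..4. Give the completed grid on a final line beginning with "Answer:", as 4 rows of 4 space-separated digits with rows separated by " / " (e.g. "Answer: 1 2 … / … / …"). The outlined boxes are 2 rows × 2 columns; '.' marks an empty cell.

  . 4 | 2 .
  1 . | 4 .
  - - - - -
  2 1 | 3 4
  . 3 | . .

Step 1. [r1c4∈{1,3}] 1 has one home in row 1: r1c4 ⇒ r1c4=1.
Step 2. [r2c4∈{3}] r2c4's peers cover all but 3, so r2c4=3.
Step 3. [r4c3∈{1}] r4c3 is down to just 1, so r4c3=1.
Step 4. [r4c4∈{2}] r4c4 is down to just 2, so r4c4=2.
Step 5. [r2c2∈{2}] r2c2 is down to just 2. So r2c2=2.
Step 6. [r4c1∈{4}] r4c1 has the single candidate 4 ⇒ r4c1=4.
Step 7. [r1c1∈{3}] nothing but 3 survives at r1c1 ⇒ r1c1=3.

Answer: 3 4 2 1 / 1 2 4 3 / 2 1 3 4 / 4 3 1 2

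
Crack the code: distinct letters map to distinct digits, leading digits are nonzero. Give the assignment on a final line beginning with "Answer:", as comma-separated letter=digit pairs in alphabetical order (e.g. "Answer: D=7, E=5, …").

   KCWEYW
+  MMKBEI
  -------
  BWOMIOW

Step 1. [B] adding two 6-digit numbers gives at most 6+1 digits, and here it does — B is that final carry and must be 1. So B=1.
Step 2. [col 1: W + I ≡ W (mod 10)] column 1: given nothing yet, carry-in 0, and digits 1 already taken and all letters distinct, W+I≡W (mod 10) forces I=0, so I=0.
Step 3. [col 1: W + I ≡ W (mod 10)] W=2 is one option consistent with column 1 (W + I ≡ W (mod 10), carry-in 0) — take it ⇒ W=2.
Step 4. [col 2: Y + E ≡ O (mod 10)] column 2 (Y + E ≡ O (mod 10), carry-in 0) doesn't pin E yet; pick E=8 and continue. So E=8.
Step 5. [col 2: Y + E ≡ O (mod 10)] O=3 is one option consistent with column 2 (Y + E ≡ O (mod 10), carry-in 0) — take it ⇒ O=3.
Step 6. [col 2: Y + E ≡ O (mod 10)] column 2: given E=8, O=3, carry-in 0, and digits 0,1,2,3,8 already taken and all letters distinct, Y+E≡O (mod 10) forces Y=5, so Y=5.
Step 7. [col 4: W + K ≡ M (mod 10)] several values work for K in column 4 (W + K ≡ M (mod 10), carry-in 1); try K=4. So K=4.
Step 8. [col 4: W + K ≡ M (mod 10)] column 4: given W=2, K=4, carry-in 1, and digits 0,1,2,3,4,5,8 already taken and all letters distinct, W+K≡M (mod 10) forces M=7, so M=7.
Step 9. [col 5: C + M ≡ O (mod 10)] column 5: given M=7, O=3, carry-in 0, and digits 0,1,2,3,4,5,7,8 already taken and all letters distinct, C+M≡O (mod 10) forces C=6. So C=6.

Answer: B=1, C=6, E=8, I=0, K=4, M=7, O=3, W=2, Y=5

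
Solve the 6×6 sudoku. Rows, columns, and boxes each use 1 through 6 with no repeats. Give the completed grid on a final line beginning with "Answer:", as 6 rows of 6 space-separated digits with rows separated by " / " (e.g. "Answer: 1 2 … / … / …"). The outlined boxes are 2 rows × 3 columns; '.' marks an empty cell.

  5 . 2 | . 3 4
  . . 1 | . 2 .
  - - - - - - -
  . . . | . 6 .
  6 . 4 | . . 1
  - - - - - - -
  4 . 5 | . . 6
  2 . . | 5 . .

Step 1. [r3c3∈{3}] r3c3 is down to just 3 ⇒ r3c3=3.
Step 2. [r5c4∈{1,2,3}] r5c4 is the only open cell in row 5 admitting 2. So r5c4=2.
Step 3. [r5c2∈{1,3}] 3 has one home in row 5: r5c2, so r5c2=3.
Step 4. [r6c2∈{1,6}] box 5 places 1 nowhere but r6c2 ⇒ r6c2=1.
Step 5. [r3c6∈{2,5}] r3c6 is the only open cell in col 6 admitting 2 ⇒ r3c6=2.
Step 6. [r1c2∈{6}] only 6 remains possible at r1c2. So r1c2=6.
Step 7. [r4c5∈{5}] nothing but 5 survives at r4c5. So r4c5=5.
Step 8. [r6c6∈{3}] nothing but 3 survives at r6c6, so r6c6=3.
Step 9. [r4c2∈{2}] r4c2 has the single candidate 2 ⇒ r4c2=2.
Step 10. [r5c5∈{1}] only 1 remains possible at r5c5, so r5c5=1.
Step 11. [r3c4∈{4}] r3c4 is down to just 4, so r3c4=4.
Step 12. [r2c2∈{4}] only 4 remains possible at r2c2. So r2c2=4.
Step 13. [r2c4∈{6}] r2c4 is down to just 6. So r2c4=6.
Step 14. [r6c5∈{4}] nothing but 4 survives at r6c5, so r6c5=4.
Step 15. [r3c1∈{1}] nothing but 1 survives at r3c1, so r3c1=1.
Step 16. [r2c6∈{5}] r2c6 has the single candidate 5, so r2c6=5.
Step 17. [r4c4∈{3}] r4c4 has the single candidate 3. So r4c4=3.
Step 18. [r3c2∈{5}] r3c2's peers cover all but 5. So r3c2=5.
Step 19. [r1c4∈{1}] only 1 remains possible at r1c4 ⇒ r1c4=1.
Step 20. [r6c3∈{6}] only 6 remains possible at r6c3, so r6c3=6.
Step 21. [r2c1∈{3}] only 3 remains possible at r2c1. So r2c1=3.

Answer: 5 6 2 1 3 4 / 3 4 1 6 2 5 / 1 5 3 4 6 2 / 6 2 4 3 5 1 / 4 3 5 2 1 6 / 2 1 6 5 4 3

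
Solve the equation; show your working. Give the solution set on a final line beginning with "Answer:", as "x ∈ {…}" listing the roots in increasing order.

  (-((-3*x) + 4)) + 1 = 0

Step 1. [(-((-3*x) + 4)) + 1 = 0] the outer +1 inverts by subtracting 1. So sub: -((-3*x) + 4) = -1.
Step 2. [-((-3*x) + 4) = -1] flip signs both sides. So neg: (-3*x) + 4 = 1.
Step 3. [(-3*x) + 4 = 1] subtract 4: x sits inside (… + 4) ⇒ sub: -3*x = -3.
Step 4. [-3*x = -3] LHS = -3·(…); ÷-3 both sides. So div: x = 1.

Answer: x ∈ {1}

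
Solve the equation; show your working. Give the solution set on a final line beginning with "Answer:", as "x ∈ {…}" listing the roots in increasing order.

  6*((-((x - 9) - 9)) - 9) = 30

Step 1. [6*((-((x - 9) - 9)) - 9) = 30] 6·(inner) — divide through by 6 ⇒ div: (-((x - 9) - 9)) - 9 = 5.
Step 2. [(-((x - 9) - 9)) - 9 = 5] the outer -9 inverts by adding 9. So sub: -((x - 9) - 9) = 14.
Step 3. [-((x - 9) - 9) = 14] LHS negated; negate both sides ⇒ neg: (x - 9) - 9 = -14.
Step 4. [(x - 9) - 9 = -14] add 9: x sits inside (… - 9), so sub: x - 9 = -5.
Step 5. [x - 9 = -5] peel the -9: add 9 from each side, so sub: x = 4.

Answer: x ∈ {4}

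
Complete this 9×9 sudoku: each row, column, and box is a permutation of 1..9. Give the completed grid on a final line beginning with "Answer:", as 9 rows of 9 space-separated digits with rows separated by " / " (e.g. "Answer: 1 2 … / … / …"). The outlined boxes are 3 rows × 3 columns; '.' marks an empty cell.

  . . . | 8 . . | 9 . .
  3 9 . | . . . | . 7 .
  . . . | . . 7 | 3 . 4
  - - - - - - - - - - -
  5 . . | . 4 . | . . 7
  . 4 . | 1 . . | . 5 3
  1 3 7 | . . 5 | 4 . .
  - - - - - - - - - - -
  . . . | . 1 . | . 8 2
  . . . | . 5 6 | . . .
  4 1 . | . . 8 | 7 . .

Step 1. [r8c7∈{1}] r8c7 has the single candidate 1, so r8c7=1.
Step 2. [r8c9∈{9}] only 9 remains possible at r8c9. So r8c9=9.
Step 3. [r4c8∈{1,2,6,9}] across row 4, 1 lands solely at r4c8, so r4c8=1.
Step 4. [r3c3∈{1,2,5,6,8}] r3c3 is the only open cell in row 3 admitting 1. So r3c3=1.
Step 5. [r6c8∈{2,6,9}] across col 8, 9 lands solely at r6c8, so r6c8=9.
Step 6. [r5c5∈{2,6,7,8,9}] r5c5 is the only open cell in row 5 admitting 7 ⇒ r5c5=7.
Step 7. [r6c5∈{2,6,8}] r6c5 is the only open cell in col 5 admitting 8 ⇒ r6c5=8.
Step 8. [r6c4∈{2,6}] across row 6, 2 lands solely at r6c4, so r6c4=2.
Step 9. [r4c4∈{3,6,9}] across box 5, 6 lands solely at r4c4, so r4c4=6.
Step 10. [r9c5∈{2,3,9}] in box 8, 2 fits only at r9c5 ⇒ r9c5=2.
Step 11. [r2c9∈{1,5,6,8}] 8 has one home in col 9: r2c9, so r2c9=8.
Step 12. [r5c6∈{9}] only 9 remains possible at r5c6. So r5c6=9.
Step 13. [r7c1∈{6,7,9}] 9 has one home in col 1: r7c1. So r7c1=9.
Step 14. [r2c5∈{6}] only 6 remains possible at r2c5 ⇒ r2c5=6.
Step 15. [r6c9∈{6}] r6c9 is down to just 6. So r6c9=6.
Step 16. [r7c7∈{5,6}] col 7 places 6 nowhere but r7c7 ⇒ r7c7=6.
Step 17. [r2c7∈{2,5}] col 7 places 5 nowhere but r2c7 ⇒ r2c7=5.
Step 18. [r2c4∈{4}] r2c4's peers cover all but 4. So r2c4=4.
Step 19. [r2c3∈{2}] r2c3 has the single candidate 2, so r2c3=2.
Step 20. [r9c3∈{3,5,6}] row 9 places 6 nowhere but r9c3, so r9c3=6.
Step 21. [r5c3∈{8}] only 8 remains possible at r5c3. So r5c3=8.
Step 22. [r4c2∈{2}] nothing but 2 survives at r4c2, so r4c2=2.
Step 23. [r1c6∈{1,2,3}] col 6 places 2 nowhere but r1c6 ⇒ r1c6=2.
Step 24. [r1c8∈{6}] r1c8 has the single candidate 6, so r1c8=6.
Step 25. [r8c3∈{3}] only 3 remains possible at r8c3, so r8c3=3.
Step 26. [r8c4∈{7}] r8c4 is down to just 7 ⇒ r8c4=7.
Step 27. [r3c2∈{5,6,8}] across col 2, 6 lands solely at r3c2 ⇒ r3c2=6.
Step 28. [r7c4∈{3}] only 3 remains possible at r7c4. So r7c4=3.
Step 29. [r7c2∈{5,7}] r7c2 is the only open cell in row 7 admitting 7 ⇒ r7c2=7.
Step 30. [r1c2∈{5}] r1c2 has the single candidate 5. So r1c2=5.
Step 31. [r3c5∈{9}] only 9 remains possible at r3c5 ⇒ r3c5=9.
Step 32. [r8c1∈{2,8}] 2 has one home in row 8: r8c1, so r8c1=2.
Step 33. [r3c4∈{5}] only 5 remains possible at r3c4 ⇒ r3c4=5.
Step 34. [r9c4∈{9}] only 9 remains possible at r9c4, so r9c4=9.
Step 35. [r5c7∈{2}] only 2 remains possible at r5c7. So r5c7=2.
Step 36. [r5c1∈{6}] r5c1's peers cover all but 6, so r5c1=6.
Step 37. [r1c5∈{3}] only 3 remains possible at r1c5. So r1c5=3.
Step 38. [r1c9∈{1}] only 1 remains possible at r1c9, so r1c9=1.
Step 39. [r3c1∈{8}] only 8 remains possible at r3c1, so r3c1=8.
Step 40. [r4c7∈{8}] nothing but 8 survives at r4c7. So r4c7=8.
Step 41. [r8c8∈{4}] nothing but 4 survives at r8c8. So r8c8=4.
Step 42. [r7c3∈{5}] r7c3 has the single candidate 5, so r7c3=5.
Step 43. [r4c6∈{3}] r4c6 is down to just 3, so r4c6=3.
Step 44. [r4c3∈{9}] only 9 remains possible at r4c3 ⇒ r4c3=9.
Step 45. [r9c8∈{3}] r9c8 has the single candidate 3. So r9c8=3.
Step 46. [r3c8∈{2}] r3c8's peers cover all but 2 ⇒ r3c8=2.
Step 47. [r9c9∈{5}] r9c9 is down to just 5 ⇒ r9c9=5.
Step 48. [r1c3∈{4}] r1c3's peers cover all but 4 ⇒ r1c3=4.
Step 49. [r7c6∈{4}] r7c6's peers cover all but 4 ⇒ r7c6=4.
Step 50. [r2c6∈{1}] only 1 remains possible at r2c6. So r2c6=1.
Step 51. [r1c1∈{7}] r1c1 has the single candidate 7 ⇒ r1c1=7.
Step 52. [r8c2∈{8}] r8c2's peers cover all but 8. So r8c2=8.

Answer: 7 5 4 8 3 2 9 6 1 / 3 9 2 4 6 1 5 7 8 / 8 6 1 5 9 7 3 2 4 / 5 2 9 6 4 3 8 1 7 / 6 4 8 1 7 9 2 5 3 / 1 3 7 2 8 5 4 9 6 / 9 7 5 3 1 4 6 8 2 / 2 8 3 7 5 6 1 4 9 / 4 1 6 9 2 8 7 3 5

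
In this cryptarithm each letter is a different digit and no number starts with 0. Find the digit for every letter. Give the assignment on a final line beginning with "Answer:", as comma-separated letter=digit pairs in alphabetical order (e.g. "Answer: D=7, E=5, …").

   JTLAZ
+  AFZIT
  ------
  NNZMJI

Step 1. [col 1: Z + T ≡ I (mod 10)] no forcing yet in column 1 (carry-in 0); T=3 is free and consistent — try it ⇒ T=3.
Step 2. [col 1: Z + T ≡ I (mod 10)] column 1 (Z + T ≡ I (mod 10), carry-in 0) doesn't pin I yet; pick I=0 and continue ⇒ I=0.
Step 3. [N] adding two 5-digit numbers gives at most 5+1 digits, and here it does — N is that final carry and must be 1. So N=1.
Step 4. [col 1: Z + T ≡ I (mod 10)] from column 1 (T=3, I=0, carry-in 0, digits 0,1,3 already taken and all letters distinct): Z must equal 7 ⇒ Z=7.
Step 5. [col 2: A + I ≡ J (mod 10)] several values work for A in column 2 (A + I ≡ J (mod 10), carry-in 1); try A=5 ⇒ A=5.
Step 6. [col 2: A + I ≡ J (mod 10)] column 2: given A=5, I=0, carry-in 1, and digits 0,1,3,5,7 already taken and all letters distinct, A+I≡J (mod 10) forces J=6 ⇒ J=6.
Step 7. [col 3: L + Z ≡ M (mod 10)] column 3: given Z=7, carry-in 0, and digits 0,1,3,5,6,7 already taken and all letters distinct, L+Z≡M (mod 10) forces L=2 ⇒ L=2.
Step 8. [col 3: L + Z ≡ M (mod 10)] in column 3 we have L+Z≡M with carry-in 0; given L=2, Z=7 and digits 0,1,2,3,5,6,7 already taken and all letters distinct, that pins M to 9 ⇒ M=9.
Step 9. [col 4: T + F ≡ Z (mod 10)] in column 4 we have T+F≡Z with carry-in 0; given T=3, Z=7 and digits 0,1,2,3,5,6,7,9 already taken and all letters distinct, that pins F to 4, so F=4.

Answer: A=5, F=4, I=0, J=6, L=2, M=9, N=1, T=3, Z=7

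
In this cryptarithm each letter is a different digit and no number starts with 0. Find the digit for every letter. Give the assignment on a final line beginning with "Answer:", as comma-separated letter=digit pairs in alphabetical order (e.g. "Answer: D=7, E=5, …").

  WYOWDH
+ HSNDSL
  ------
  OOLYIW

Step 1. [col 1: H + L ≡ W (mod 10)] L=2 is one option consistent with column 1 (H + L ≡ W (mod 10), carry-in 0) — take it ⇒ L=2.
Step 2. [col 1: H + L ≡ W (mod 10)] column 1 (H + L ≡ W (mod 10), carry-in 0) doesn't pin H yet; pick H=1 and continue. So H=1.
Step 3. [col 1: H + L ≡ W (mod 10)] column 1: given H=1, L=2, carry-in 0, and digits 1,2 already taken and all letters distinct, H+L≡W (mod 10) forces W=3. So W=3.
Step 4. [col 2: D + S ≡ I (mod 10)] I=0 is one option consistent with column 2 (D + S ≡ I (mod 10), carry-in 0) — take it ⇒ I=0.
Step 5. [col 2: D + S ≡ I (mod 10)] no forcing yet in column 2 (carry-in 0); D=4 is free and consistent — try it ⇒ D=4.
Step 6. [col 2: D + S ≡ I (mod 10)] column 2 reads D+S+carry(0)=I with D=4, I=0; with digits 0,1,2,3,4 already taken and all letters distinct, the only value for S is 6 ⇒ S=6.
Step 7. [col 3: W + D ≡ Y (mod 10)] column 3: given W=3, D=4, carry-in 1, and digits 0,1,2,3,4,6 already taken and all letters distinct, W+D≡Y (mod 10) forces Y=8. So Y=8.
Step 8. [col 4: O + N ≡ L (mod 10)] no forcing yet in column 4 (carry-in 0); N=7 is free and consistent — try it, so N=7.
Step 9. [col 4: O + N ≡ L (mod 10)] column 4 reads O+N+carry(0)=L with N=7, L=2; with digits 0,1,2,3,4,6,7,8 already taken and all letters distinct, the only value for O is 5 ⇒ O=5.

Answer: D=4, H=1, I=0, L=2, N=7, O=5, S=6, W=3, Y=8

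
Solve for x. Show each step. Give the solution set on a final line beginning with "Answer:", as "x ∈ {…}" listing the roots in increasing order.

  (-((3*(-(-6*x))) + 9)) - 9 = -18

Step 1. [(-((3*(-(-6*x))) + 9)) - 9 = -18] add 9: x sits inside (… - 9) ⇒ sub: -((3*(-(-6*x))) + 9) = -9.
Step 2. [-((3*(-(-6*x))) + 9) = -9] LHS negated; negate both sides ⇒ neg: (3*(-(-6*x))) + 9 = 9.
Step 3. [(3*(-(-6*x))) + 9 = 9] 3 | LHS and 3 | 9: pull 3 out, so factor: (-(-6*x)) + 3 = 3.
Step 4. [(-(-6*x)) + 3 = 3] subtract 3: x sits inside (… + 3). So sub: -(-6*x) = 0.
Step 5. [-(-6*x) = 0] leading − — multiply by −1, so neg: -6*x = 0.
Step 6. [-6*x = 0] divide by the outer -6, so div: x = 0.

Answer: x ∈ {0}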